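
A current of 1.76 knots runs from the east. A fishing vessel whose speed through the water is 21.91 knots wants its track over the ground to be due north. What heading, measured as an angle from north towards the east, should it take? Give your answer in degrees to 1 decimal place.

The current pushes perpendicular to the desired track; the heading must have a component into the current equal to 1.76 knots: 21.91 sin θ = 1.76.
sin θ = 0.0803, so θ = 4.607°.

4.6°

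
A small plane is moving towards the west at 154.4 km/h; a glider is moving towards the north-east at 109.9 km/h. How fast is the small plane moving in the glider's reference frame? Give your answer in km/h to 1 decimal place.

244.8 km/h

Taking east as x and north as y: small plane velocity = (-154.400, 0.000) km/h; glider velocity = (77.711, 77.711) km/h.
Velocity of small plane relative to glider = (-154.400, 0.000) − (77.711, 77.711) = (-232.111, -77.711) km/h.
Magnitude = |(-232.111, -77.711)| = 244.774 km/h.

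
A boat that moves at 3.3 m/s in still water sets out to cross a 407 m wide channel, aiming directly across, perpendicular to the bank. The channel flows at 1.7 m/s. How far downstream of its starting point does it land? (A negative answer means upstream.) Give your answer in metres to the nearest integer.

Perpendicular speed = 3.300 m/s; crossing time = 407 / 3.300 = 123.333 s.
Net downstream speed = 1.700 m/s.
Drift = 1.700 × 123.333 = 209.667 m (downstream).

210 m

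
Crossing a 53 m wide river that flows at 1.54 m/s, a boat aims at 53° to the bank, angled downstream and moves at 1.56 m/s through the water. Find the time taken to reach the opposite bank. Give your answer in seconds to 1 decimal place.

The component of the boat's velocity perpendicular to the bank is 1.56 × sin 53° = 1.246 m/s.
The flow acts along the bank and has no component across it.
Time = 53 / 1.246 = 42.541 s.

42.5 s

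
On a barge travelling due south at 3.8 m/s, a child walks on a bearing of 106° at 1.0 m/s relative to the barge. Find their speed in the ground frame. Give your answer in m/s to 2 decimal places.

4.19 m/s

Taking east as x and north as y: barge velocity = (0.000, -3.800) m/s; child velocity relative to barge = (0.961, -0.276) m/s.
Velocity relative to ground = (0.000, -3.800) + (0.961, -0.276) = (0.961, -4.076) m/s.
Speed = |(0.961, -4.076)| = 4.187 m/s.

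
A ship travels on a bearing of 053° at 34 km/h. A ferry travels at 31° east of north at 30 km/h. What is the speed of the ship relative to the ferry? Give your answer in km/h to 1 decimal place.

Taking east as x and north as y: ship velocity = (27.154, 20.462) km/h; ferry velocity = (15.451, 25.715) km/h.
Velocity of ship relative to ferry = (27.154, 20.462) − (15.451, 25.715) = (11.702, -5.253) km/h.
Magnitude = |(11.702, -5.253)| = 12.828 km/h.

12.8 km/h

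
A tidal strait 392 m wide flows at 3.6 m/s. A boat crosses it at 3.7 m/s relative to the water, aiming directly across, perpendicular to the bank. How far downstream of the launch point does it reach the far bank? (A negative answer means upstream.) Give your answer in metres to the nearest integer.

Perpendicular speed = 3.700 m/s; crossing time = 392 / 3.700 = 105.946 s.
Net downstream speed = 3.600 m/s.
Drift = 3.600 × 105.946 = 381.405 m (downstream).

381 m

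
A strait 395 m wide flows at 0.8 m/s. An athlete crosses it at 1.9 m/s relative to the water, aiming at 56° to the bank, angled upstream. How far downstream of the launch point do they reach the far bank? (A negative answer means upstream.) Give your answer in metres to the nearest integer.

Perpendicular speed = 1.575 m/s; crossing time = 395 / 1.575 = 250.766 s.
Net downstream speed = -0.262 m/s.
Drift = -0.262 × 250.766 = -65.818 m (upstream).

-66 m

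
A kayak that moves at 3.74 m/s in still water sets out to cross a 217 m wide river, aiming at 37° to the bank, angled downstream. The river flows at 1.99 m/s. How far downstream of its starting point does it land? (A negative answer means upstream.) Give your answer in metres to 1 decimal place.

479.8 m

Perpendicular speed = 2.251 m/s; crossing time = 217 / 2.251 = 96.411 s.
Net downstream speed = 4.977 m/s.
Drift = 4.977 × 96.411 = 479.826 m (downstream).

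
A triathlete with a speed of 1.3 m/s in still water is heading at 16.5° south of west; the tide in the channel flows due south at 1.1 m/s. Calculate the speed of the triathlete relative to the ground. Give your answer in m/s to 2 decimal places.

Taking east as x and north as y: velocity relative to the water = (-1.246, -0.369) m/s; the water relative to ground = (0.000, -1.100) m/s.
Velocity relative to ground = (-1.246, -0.369) + (0.000, -1.100) = (-1.246, -1.469) m/s.
Speed = |(-1.246, -1.469)| = 1.927 m/s.

1.93 m/s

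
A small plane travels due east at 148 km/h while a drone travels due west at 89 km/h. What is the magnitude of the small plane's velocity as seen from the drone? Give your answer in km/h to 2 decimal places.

Taking east as x and north as y: small plane velocity = (148.000, 0.000) km/h; drone velocity = (-89.000, 0.000) km/h.
Velocity of small plane relative to drone = (148.000, 0.000) − (-89.000, 0.000) = (237.000, 0.000) km/h.
Magnitude = |(237.000, 0.000)| = 237.000 km/h.

237.00 km/h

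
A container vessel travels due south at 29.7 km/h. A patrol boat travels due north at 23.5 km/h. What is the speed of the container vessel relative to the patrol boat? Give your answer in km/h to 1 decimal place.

Taking east as x and north as y: container vessel velocity = (0.000, -29.700) km/h; patrol boat velocity = (0.000, 23.500) km/h.
Velocity of container vessel relative to patrol boat = (0.000, -29.700) − (0.000, 23.500) = (0.000, -53.200) km/h.
Magnitude = |(0.000, -53.200)| = 53.200 km/h.

53.2 km/h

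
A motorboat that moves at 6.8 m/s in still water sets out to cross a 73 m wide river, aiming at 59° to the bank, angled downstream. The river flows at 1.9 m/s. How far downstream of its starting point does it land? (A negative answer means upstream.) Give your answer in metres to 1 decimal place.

Perpendicular speed = 5.829 m/s; crossing time = 73 / 5.829 = 12.524 s.
Net downstream speed = 5.402 m/s.
Drift = 5.402 × 12.524 = 67.659 m (downstream).

67.7 m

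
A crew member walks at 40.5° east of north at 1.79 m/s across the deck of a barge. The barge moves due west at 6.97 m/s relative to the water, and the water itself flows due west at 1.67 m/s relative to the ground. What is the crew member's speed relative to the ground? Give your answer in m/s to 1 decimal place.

7.6 m/s

In east/north components (m/s): crew member relative to barge = (1.163, 1.361); barge relative to water = (-6.970, 0.000); water relative to ground = (-1.670, 0.000).
Sum = (-7.477, 1.361) m/s.
Speed = |(-7.477, 1.361)| = 7.600 m/s.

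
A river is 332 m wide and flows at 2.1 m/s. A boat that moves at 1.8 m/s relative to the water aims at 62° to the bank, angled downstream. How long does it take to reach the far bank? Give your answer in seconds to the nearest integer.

209 s

The component of the boat's velocity perpendicular to the bank is 1.8 × sin 62° = 1.589 m/s.
Only the cross-stream component determines the crossing time; the current contributes nothing perpendicular to the bank.
Time = 332 / 1.589 = 208.896 s.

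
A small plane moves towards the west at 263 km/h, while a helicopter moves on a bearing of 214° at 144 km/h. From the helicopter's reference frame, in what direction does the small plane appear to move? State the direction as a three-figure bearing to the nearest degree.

Taking east as x and north as y: small plane velocity = (-263.000, 0.000) km/h; helicopter velocity = (-80.524, -119.381) km/h.
Velocity of small plane relative to helicopter = (-263.000, 0.000) − (-80.524, -119.381) = (-182.476, 119.381) km/h.
Bearing = atan2(-182.48, 119.38) = 303.19° clockwise from north.

303°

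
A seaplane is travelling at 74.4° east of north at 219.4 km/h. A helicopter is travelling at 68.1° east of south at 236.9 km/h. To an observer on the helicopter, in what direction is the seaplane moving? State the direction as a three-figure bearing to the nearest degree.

Taking east as x and north as y: seaplane velocity = (211.318, 59.001) km/h; helicopter velocity = (219.804, -88.361) km/h.
Velocity of seaplane relative to helicopter = (211.318, 59.001) − (219.804, -88.361) = (-8.487, 147.362) km/h.
Bearing = atan2(-8.49, 147.36) = 356.70° clockwise from north.

357°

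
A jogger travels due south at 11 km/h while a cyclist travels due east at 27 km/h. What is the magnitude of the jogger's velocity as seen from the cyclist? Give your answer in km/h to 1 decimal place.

Taking east as x and north as y: jogger velocity = (0.000, -11.000) km/h; cyclist velocity = (27.000, 0.000) km/h.
Velocity of jogger relative to cyclist = (0.000, -11.000) − (27.000, 0.000) = (-27.000, -11.000) km/h.
Magnitude = |(-27.000, -11.000)| = 29.155 km/h.

29.2 km/h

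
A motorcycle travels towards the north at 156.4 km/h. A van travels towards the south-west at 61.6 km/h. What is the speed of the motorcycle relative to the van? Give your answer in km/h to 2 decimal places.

204.65 km/h

Taking east as x and north as y: motorcycle velocity = (0.000, 156.400) km/h; van velocity = (-43.558, -43.558) km/h.
Velocity of motorcycle relative to van = (0.000, 156.400) − (-43.558, -43.558) = (43.558, 199.958) km/h.
Magnitude = |(43.558, 199.958)| = 204.647 km/h.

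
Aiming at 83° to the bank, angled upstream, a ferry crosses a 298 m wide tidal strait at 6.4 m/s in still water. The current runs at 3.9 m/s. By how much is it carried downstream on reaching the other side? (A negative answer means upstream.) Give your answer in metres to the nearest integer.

Perpendicular speed = 6.352 m/s; crossing time = 298 / 6.352 = 46.912 s.
Net downstream speed = 3.120 m/s.
Drift = 3.120 × 46.912 = 146.368 m (downstream).

146 m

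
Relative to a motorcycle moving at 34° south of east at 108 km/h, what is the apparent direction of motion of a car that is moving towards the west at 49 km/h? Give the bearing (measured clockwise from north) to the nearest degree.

294°

Taking east as x and north as y: car velocity = (-49.000, 0.000) km/h; motorcycle velocity = (89.536, -60.393) km/h.
Velocity of car relative to motorcycle = (-49.000, 0.000) − (89.536, -60.393) = (-138.536, 60.393) km/h.
Bearing = atan2(-138.54, 60.39) = 293.55° clockwise from north.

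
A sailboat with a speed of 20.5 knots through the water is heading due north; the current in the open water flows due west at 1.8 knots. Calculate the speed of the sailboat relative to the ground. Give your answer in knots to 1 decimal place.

Taking east as x and north as y: velocity relative to the water = (0.000, 20.500) knots; the water relative to ground = (-1.800, 0.000) knots.
Velocity relative to ground = (0.000, 20.500) + (-1.800, 0.000) = (-1.800, 20.500) knots.
Speed = |(-1.800, 20.500)| = 20.579 knots.

20.6 knots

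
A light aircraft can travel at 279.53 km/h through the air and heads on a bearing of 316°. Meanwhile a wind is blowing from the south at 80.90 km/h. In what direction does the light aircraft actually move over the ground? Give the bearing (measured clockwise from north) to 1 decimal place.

Taking east as x and north as y: velocity relative to the air = (-194.178, 201.077) km/h; the air relative to ground = (0.000, 80.900) km/h.
Velocity relative to ground = (-194.178, 201.077) + (0.000, 80.900) = (-194.178, 281.977) km/h.
Bearing = atan2(-194.18, 281.98) = 325.45° clockwise from north.

325.4°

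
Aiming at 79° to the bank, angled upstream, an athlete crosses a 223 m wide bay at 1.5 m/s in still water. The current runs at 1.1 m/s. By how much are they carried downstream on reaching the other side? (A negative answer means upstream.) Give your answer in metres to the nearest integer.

123 m

Perpendicular speed = 1.472 m/s; crossing time = 223 / 1.472 = 151.449 s.
Net downstream speed = 0.814 m/s.
Drift = 0.814 × 151.449 = 123.247 m (downstream).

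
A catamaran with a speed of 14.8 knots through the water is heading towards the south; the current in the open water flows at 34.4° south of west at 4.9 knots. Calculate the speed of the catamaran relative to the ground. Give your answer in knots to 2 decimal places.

Taking east as x and north as y: velocity relative to the water = (0.000, -14.800) knots; the water relative to ground = (-4.043, -2.768) knots.
Velocity relative to ground = (0.000, -14.800) + (-4.043, -2.768) = (-4.043, -17.568) knots.
Speed = |(-4.043, -17.568)| = 18.028 knots.

18.03 knots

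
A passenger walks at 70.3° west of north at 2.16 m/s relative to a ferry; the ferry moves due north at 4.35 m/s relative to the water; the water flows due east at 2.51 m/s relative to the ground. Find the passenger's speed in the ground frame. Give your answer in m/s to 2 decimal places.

In east/north components (m/s): passenger relative to ferry = (-2.034, 0.728); ferry relative to water = (0.000, 4.350); water relative to ground = (2.510, 0.000).
Sum = (0.476, 5.078) m/s.
Speed = |(0.476, 5.078)| = 5.100 m/s.

5.10 m/s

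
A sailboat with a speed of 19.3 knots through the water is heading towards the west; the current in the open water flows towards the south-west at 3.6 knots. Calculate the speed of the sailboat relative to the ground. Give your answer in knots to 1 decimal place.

22.0 knots

Taking east as x and north as y: velocity relative to the water = (-19.300, 0.000) knots; the water relative to ground = (-2.546, -2.546) knots.
Velocity relative to ground = (-19.300, 0.000) + (-2.546, -2.546) = (-21.846, -2.546) knots.
Speed = |(-21.846, -2.546)| = 21.993 knots.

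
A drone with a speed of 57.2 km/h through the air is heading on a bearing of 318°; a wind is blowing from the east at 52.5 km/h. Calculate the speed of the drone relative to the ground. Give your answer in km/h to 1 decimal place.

100.2 km/h

Taking east as x and north as y: velocity relative to the air = (-38.274, 42.508) km/h; the air relative to ground = (-52.500, 0.000) km/h.
Velocity relative to ground = (-38.274, 42.508) + (-52.500, 0.000) = (-90.774, 42.508) km/h.
Speed = |(-90.774, 42.508)| = 100.234 km/h.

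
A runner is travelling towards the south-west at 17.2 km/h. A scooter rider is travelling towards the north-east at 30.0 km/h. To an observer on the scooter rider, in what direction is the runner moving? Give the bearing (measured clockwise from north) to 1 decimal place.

Taking east as x and north as y: runner velocity = (-12.162, -12.162) km/h; scooter rider velocity = (21.213, 21.213) km/h.
Velocity of runner relative to scooter rider = (-12.162, -12.162) − (21.213, 21.213) = (-33.375, -33.375) km/h.
Bearing = atan2(-33.38, -33.38) = 225.00° clockwise from north.

225.0°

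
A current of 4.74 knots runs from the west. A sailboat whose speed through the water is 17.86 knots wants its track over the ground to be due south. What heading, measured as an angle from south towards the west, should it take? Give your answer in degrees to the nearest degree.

The current pushes perpendicular to the desired track; the heading must have a component into the current equal to 4.74 knots: 17.86 sin θ = 4.74.
sin θ = 0.2654, so θ = 15.391°.

15°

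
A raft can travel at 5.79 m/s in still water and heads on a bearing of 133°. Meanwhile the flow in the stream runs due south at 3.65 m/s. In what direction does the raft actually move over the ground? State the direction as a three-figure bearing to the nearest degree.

151°

Taking east as x and north as y: velocity relative to the water = (4.235, -3.949) m/s; the water relative to ground = (0.000, -3.650) m/s.
Velocity relative to ground = (4.235, -3.949) + (0.000, -3.650) = (4.235, -7.599) m/s.
Bearing = atan2(4.23, -7.60) = 150.87° clockwise from north.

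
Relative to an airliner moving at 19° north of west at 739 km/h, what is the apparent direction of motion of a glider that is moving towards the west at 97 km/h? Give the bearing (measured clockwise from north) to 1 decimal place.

111.8°

Taking east as x and north as y: glider velocity = (-97.000, 0.000) km/h; airliner velocity = (-698.738, 240.595) km/h.
Velocity of glider relative to airliner = (-97.000, 0.000) − (-698.738, 240.595) = (601.738, -240.595) km/h.
Bearing = atan2(601.74, -240.59) = 111.79° clockwise from north.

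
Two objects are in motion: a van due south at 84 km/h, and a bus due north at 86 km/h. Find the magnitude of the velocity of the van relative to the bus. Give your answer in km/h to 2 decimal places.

170.00 km/h

Taking east as x and north as y: van velocity = (0.000, -84.000) km/h; bus velocity = (0.000, 86.000) km/h.
Velocity of van relative to bus = (0.000, -84.000) − (0.000, 86.000) = (0.000, -170.000) km/h.
Magnitude = |(0.000, -170.000)| = 170.000 km/h.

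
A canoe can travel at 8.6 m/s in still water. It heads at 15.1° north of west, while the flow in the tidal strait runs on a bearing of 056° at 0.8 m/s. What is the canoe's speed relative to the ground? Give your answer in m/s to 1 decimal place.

8.1 m/s

Taking east as x and north as y: velocity relative to the water = (-8.303, 2.240) m/s; the water relative to ground = (0.663, 0.447) m/s.
Velocity relative to ground = (-8.303, 2.240) + (0.663, 0.447) = (-7.640, 2.688) m/s.
Speed = |(-7.640, 2.688)| = 8.099 m/s.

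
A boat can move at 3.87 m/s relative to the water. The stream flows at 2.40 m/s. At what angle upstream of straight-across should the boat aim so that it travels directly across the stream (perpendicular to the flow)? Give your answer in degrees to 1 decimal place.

38.3°

To cancel the current, the upstream component of the boat's velocity must equal the flow: 3.87 sin θ = 2.40.
sin θ = 2.40 / 3.87 = 0.6202.
θ = arcsin(0.6202) = 38.327°.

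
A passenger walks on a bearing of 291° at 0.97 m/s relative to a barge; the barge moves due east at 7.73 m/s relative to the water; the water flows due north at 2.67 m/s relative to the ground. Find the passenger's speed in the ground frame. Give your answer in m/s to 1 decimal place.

In east/north components (m/s): passenger relative to barge = (-0.906, 0.348); barge relative to water = (7.730, 0.000); water relative to ground = (0.000, 2.670).
Sum = (6.824, 3.018) m/s.
Speed = |(6.824, 3.018)| = 7.462 m/s.

7.5 m/s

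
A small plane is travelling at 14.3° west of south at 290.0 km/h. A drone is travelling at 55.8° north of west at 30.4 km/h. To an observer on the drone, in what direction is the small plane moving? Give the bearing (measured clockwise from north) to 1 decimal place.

Taking east as x and north as y: small plane velocity = (-71.630, -281.015) km/h; drone velocity = (-17.087, 25.143) km/h.
Velocity of small plane relative to drone = (-71.630, -281.015) − (-17.087, 25.143) = (-54.542, -306.158) km/h.
Bearing = atan2(-54.54, -306.16) = 190.10° clockwise from north.

190.1°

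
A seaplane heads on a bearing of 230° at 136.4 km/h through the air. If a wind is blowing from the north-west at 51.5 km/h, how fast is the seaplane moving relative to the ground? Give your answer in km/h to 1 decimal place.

141.5 km/h

Taking east as x and north as y: velocity relative to the air = (-104.488, -87.676) km/h; the air relative to ground = (36.416, -36.416) km/h.
Velocity relative to ground = (-104.488, -87.676) + (36.416, -36.416) = (-68.072, -124.092) km/h.
Speed = |(-68.072, -124.092)| = 141.537 km/h.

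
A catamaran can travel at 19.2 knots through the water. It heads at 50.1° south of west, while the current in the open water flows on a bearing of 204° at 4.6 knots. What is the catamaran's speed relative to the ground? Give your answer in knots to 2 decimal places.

Taking east as x and north as y: velocity relative to the water = (-12.316, -14.730) knots; the water relative to ground = (-1.871, -4.202) knots.
Velocity relative to ground = (-12.316, -14.730) + (-1.871, -4.202) = (-14.187, -18.932) knots.
Speed = |(-14.187, -18.932)| = 23.658 knots.

23.66 knots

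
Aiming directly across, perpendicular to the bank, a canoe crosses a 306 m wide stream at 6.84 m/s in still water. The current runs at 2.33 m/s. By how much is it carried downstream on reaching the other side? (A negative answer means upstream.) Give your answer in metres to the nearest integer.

104 m

Perpendicular speed = 6.840 m/s; crossing time = 306 / 6.840 = 44.737 s.
Net downstream speed = 2.330 m/s.
Drift = 2.330 × 44.737 = 104.237 m (downstream).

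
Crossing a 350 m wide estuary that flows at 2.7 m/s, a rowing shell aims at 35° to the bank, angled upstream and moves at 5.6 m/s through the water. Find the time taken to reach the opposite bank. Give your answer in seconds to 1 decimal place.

109.0 s

The component of the rowing shell's velocity perpendicular to the bank is 5.6 × sin 35° = 3.212 m/s.
The flow acts along the bank and has no component across it.
Time = 350 / 3.212 = 108.965 s.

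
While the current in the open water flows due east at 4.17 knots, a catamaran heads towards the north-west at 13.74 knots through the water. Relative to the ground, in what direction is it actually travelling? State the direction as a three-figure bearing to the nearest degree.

Taking east as x and north as y: velocity relative to the water = (-9.716, 9.716) knots; the water relative to ground = (4.170, 0.000) knots.
Velocity relative to ground = (-9.716, 9.716) + (4.170, 0.000) = (-5.546, 9.716) knots.
Bearing = atan2(-5.55, 9.72) = 330.28° clockwise from north.

330°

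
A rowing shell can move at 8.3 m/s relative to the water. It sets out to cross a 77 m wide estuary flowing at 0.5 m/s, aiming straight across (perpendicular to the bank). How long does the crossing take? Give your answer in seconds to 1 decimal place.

9.3 s

The component of the rowing shell's velocity perpendicular to the bank is 8.3 m/s.
Only the cross-stream component determines the crossing time; the current contributes nothing perpendicular to the bank.
Time = 77 / 8.300 = 9.277 s.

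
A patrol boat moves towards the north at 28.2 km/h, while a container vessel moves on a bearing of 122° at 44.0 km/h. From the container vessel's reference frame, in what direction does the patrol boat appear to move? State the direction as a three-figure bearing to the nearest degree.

324°

Taking east as x and north as y: patrol boat velocity = (0.000, 28.200) km/h; container vessel velocity = (37.314, -23.316) km/h.
Velocity of patrol boat relative to container vessel = (0.000, 28.200) − (37.314, -23.316) = (-37.314, 51.516) km/h.
Bearing = atan2(-37.31, 51.52) = 324.08° clockwise from north.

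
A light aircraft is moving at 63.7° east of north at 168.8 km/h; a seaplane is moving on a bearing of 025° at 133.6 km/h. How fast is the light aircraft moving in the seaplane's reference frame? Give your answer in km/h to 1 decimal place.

Taking east as x and north as y: light aircraft velocity = (151.327, 74.790) km/h; seaplane velocity = (56.462, 121.083) km/h.
Velocity of light aircraft relative to seaplane = (151.327, 74.790) − (56.462, 121.083) = (94.865, -46.292) km/h.
Magnitude = |(94.865, -46.292)| = 105.557 km/h.

105.6 km/h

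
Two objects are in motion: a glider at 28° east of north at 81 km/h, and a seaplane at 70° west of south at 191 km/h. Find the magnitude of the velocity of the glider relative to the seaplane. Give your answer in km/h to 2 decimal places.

256.98 km/h

Taking east as x and north as y: glider velocity = (38.027, 71.519) km/h; seaplane velocity = (-179.481, -65.326) km/h.
Velocity of glider relative to seaplane = (38.027, 71.519) − (-179.481, -65.326) = (217.508, 136.845) km/h.
Magnitude = |(217.508, 136.845)| = 256.975 km/h.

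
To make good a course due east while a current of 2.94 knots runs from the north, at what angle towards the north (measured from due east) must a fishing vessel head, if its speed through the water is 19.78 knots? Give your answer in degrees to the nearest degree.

The current pushes perpendicular to the desired track; the heading must have a component into the current equal to 2.94 knots: 19.78 sin θ = 2.94.
sin θ = 0.1486, so θ = 8.548°.

9°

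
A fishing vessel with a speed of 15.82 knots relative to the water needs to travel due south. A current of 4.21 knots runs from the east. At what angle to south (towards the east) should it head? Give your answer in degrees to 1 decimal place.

The current pushes perpendicular to the desired track; the heading must have a component into the current equal to 4.21 knots: 15.82 sin θ = 4.21.
sin θ = 0.2661, so θ = 15.433°.

15.4°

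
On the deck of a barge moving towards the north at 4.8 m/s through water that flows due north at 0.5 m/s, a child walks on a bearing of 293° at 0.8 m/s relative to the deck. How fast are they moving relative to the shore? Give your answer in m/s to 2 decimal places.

5.66 m/s

In east/north components (m/s): child relative to barge = (-0.736, 0.313); barge relative to water = (0.000, 4.800); water relative to ground = (0.000, 0.500).
Sum = (-0.736, 5.613) m/s.
Speed = |(-0.736, 5.613)| = 5.661 m/s.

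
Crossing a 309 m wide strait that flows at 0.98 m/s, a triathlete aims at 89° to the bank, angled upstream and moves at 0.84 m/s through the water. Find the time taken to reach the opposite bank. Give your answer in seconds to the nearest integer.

368 s

The component of the triathlete's velocity perpendicular to the bank is 0.84 × sin 89° = 0.840 m/s.
The current is parallel to the bank, so it does not affect the crossing time.
Time = 309 / 0.840 = 367.913 s.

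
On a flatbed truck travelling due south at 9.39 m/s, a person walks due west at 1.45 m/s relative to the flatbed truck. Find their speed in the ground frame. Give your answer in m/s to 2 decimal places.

Taking east as x and north as y: flatbed truck velocity = (0.000, -9.390) m/s; person velocity relative to flatbed truck = (-1.450, 0.000) m/s.
Velocity relative to ground = (0.000, -9.390) + (-1.450, 0.000) = (-1.450, -9.390) m/s.
Speed = |(-1.450, -9.390)| = 9.501 m/s.

9.50 m/s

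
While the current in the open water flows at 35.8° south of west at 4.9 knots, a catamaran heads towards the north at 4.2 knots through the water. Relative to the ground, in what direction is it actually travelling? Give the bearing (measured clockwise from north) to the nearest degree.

289°

Taking east as x and north as y: velocity relative to the water = (0.000, 4.200) knots; the water relative to ground = (-3.974, -2.866) knots.
Velocity relative to ground = (0.000, 4.200) + (-3.974, -2.866) = (-3.974, 1.334) knots.
Bearing = atan2(-3.97, 1.33) = 288.55° clockwise from north.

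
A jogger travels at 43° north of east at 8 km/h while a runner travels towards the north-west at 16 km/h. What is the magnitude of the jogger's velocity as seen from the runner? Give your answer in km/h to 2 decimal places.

18.14 km/h

Taking east as x and north as y: jogger velocity = (5.851, 5.456) km/h; runner velocity = (-11.314, 11.314) km/h.
Velocity of jogger relative to runner = (5.851, 5.456) − (-11.314, 11.314) = (17.165, -5.858) km/h.
Magnitude = |(17.165, -5.858)| = 18.137 km/h.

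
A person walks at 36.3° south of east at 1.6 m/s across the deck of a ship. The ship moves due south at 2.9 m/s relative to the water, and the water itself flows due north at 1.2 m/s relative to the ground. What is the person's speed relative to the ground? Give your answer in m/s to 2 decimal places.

2.94 m/s

In east/north components (m/s): person relative to ship = (1.289, -0.947); ship relative to water = (0.000, -2.900); water relative to ground = (0.000, 1.200).
Sum = (1.289, -2.647) m/s.
Speed = |(1.289, -2.647)| = 2.945 m/s.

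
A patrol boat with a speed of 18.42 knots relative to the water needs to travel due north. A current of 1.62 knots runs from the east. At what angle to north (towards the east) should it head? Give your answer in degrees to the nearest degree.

5°

The current pushes perpendicular to the desired track; the heading must have a component into the current equal to 1.62 knots: 18.42 sin θ = 1.62.
sin θ = 0.0879, so θ = 5.046°.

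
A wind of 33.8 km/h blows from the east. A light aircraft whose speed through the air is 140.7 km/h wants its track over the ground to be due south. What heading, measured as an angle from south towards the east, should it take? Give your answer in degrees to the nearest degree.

14°

The wind pushes perpendicular to the desired track; the heading must have a component into the wind equal to 33.8 km/h: 140.7 sin θ = 33.8.
sin θ = 0.2402, so θ = 13.900°.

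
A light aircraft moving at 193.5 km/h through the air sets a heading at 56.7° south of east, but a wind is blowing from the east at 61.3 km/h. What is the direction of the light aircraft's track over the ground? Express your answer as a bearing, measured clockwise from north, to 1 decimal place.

Taking east as x and north as y: velocity relative to the air = (106.236, -161.729) km/h; the air relative to ground = (-61.300, 0.000) km/h.
Velocity relative to ground = (106.236, -161.729) + (-61.300, 0.000) = (44.936, -161.729) km/h.
Bearing = atan2(44.94, -161.73) = 164.47° clockwise from north.

164.5°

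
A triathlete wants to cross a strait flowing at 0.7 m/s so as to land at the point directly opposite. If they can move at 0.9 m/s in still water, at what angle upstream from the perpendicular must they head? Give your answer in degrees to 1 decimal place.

51.1°

To cancel the current, the upstream component of the triathlete's velocity must equal the flow: 0.9 sin θ = 0.7.
sin θ = 0.7 / 0.9 = 0.7778.
θ = arcsin(0.7778) = 51.058°.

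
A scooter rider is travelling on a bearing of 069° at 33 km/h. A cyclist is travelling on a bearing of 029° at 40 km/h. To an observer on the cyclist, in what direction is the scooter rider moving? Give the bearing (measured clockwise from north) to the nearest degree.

Taking east as x and north as y: scooter rider velocity = (30.808, 11.826) km/h; cyclist velocity = (19.392, 34.985) km/h.
Velocity of scooter rider relative to cyclist = (30.808, 11.826) − (19.392, 34.985) = (11.416, -23.159) km/h.
Bearing = atan2(11.42, -23.16) = 153.76° clockwise from north.

154°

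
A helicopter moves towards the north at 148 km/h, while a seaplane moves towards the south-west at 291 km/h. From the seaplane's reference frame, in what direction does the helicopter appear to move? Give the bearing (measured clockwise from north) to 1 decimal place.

Taking east as x and north as y: helicopter velocity = (0.000, 148.000) km/h; seaplane velocity = (-205.768, -205.768) km/h.
Velocity of helicopter relative to seaplane = (0.000, 148.000) − (-205.768, -205.768) = (205.768, 353.768) km/h.
Bearing = atan2(205.77, 353.77) = 30.18° clockwise from north.

030.2°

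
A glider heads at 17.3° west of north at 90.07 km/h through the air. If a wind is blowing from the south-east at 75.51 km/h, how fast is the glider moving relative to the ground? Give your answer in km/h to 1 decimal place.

160.8 km/h

Taking east as x and north as y: velocity relative to the air = (-26.785, 85.995) km/h; the air relative to ground = (-53.394, 53.394) km/h.
Velocity relative to ground = (-26.785, 85.995) + (-53.394, 53.394) = (-80.178, 139.389) km/h.
Speed = |(-80.178, 139.389)| = 160.804 km/h.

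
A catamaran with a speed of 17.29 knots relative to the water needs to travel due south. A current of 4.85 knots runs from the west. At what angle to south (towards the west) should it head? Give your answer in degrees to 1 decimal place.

16.3°

The current pushes perpendicular to the desired track; the heading must have a component into the current equal to 4.85 knots: 17.29 sin θ = 4.85.
sin θ = 0.2805, so θ = 16.291°.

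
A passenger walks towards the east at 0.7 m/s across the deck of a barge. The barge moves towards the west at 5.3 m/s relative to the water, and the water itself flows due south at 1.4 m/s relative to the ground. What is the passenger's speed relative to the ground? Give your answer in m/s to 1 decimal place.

In east/north components (m/s): passenger relative to barge = (0.700, 0.000); barge relative to water = (-5.300, 0.000); water relative to ground = (0.000, -1.400).
Sum = (-4.600, -1.400) m/s.
Speed = |(-4.600, -1.400)| = 4.808 m/s.

4.8 m/s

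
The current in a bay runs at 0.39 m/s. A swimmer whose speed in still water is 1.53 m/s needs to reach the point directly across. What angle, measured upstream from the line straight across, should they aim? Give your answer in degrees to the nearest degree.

To cancel the current, the upstream component of the swimmer's velocity must equal the flow: 1.53 sin θ = 0.39.
sin θ = 0.39 / 1.53 = 0.2549.
θ = arcsin(0.2549) = 14.768°.

15°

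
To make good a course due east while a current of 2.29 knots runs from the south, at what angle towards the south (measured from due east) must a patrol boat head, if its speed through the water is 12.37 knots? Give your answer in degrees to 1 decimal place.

10.7°

The current pushes perpendicular to the desired track; the heading must have a component into the current equal to 2.29 knots: 12.37 sin θ = 2.29.
sin θ = 0.1851, so θ = 10.668°.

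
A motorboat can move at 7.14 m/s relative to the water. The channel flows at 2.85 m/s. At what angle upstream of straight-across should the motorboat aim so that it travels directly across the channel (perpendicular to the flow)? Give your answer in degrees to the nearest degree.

To cancel the current, the upstream component of the motorboat's velocity must equal the flow: 7.14 sin θ = 2.85.
sin θ = 2.85 / 7.14 = 0.3992.
θ = arcsin(0.3992) = 23.526°.

24°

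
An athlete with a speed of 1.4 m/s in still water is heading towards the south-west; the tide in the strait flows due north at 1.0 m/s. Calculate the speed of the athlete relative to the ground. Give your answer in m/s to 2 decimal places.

0.99 m/s

Taking east as x and north as y: velocity relative to the water = (-0.990, -0.990) m/s; the water relative to ground = (0.000, 1.000) m/s.
Velocity relative to ground = (-0.990, -0.990) + (0.000, 1.000) = (-0.990, 0.010) m/s.
Speed = |(-0.990, 0.010)| = 0.990 m/s.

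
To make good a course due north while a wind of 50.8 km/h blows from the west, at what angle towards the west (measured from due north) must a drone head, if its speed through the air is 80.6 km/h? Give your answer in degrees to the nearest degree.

The wind pushes perpendicular to the desired track; the heading must have a component into the wind equal to 50.8 km/h: 80.6 sin θ = 50.8.
sin θ = 0.6303, so θ = 39.070°.

39°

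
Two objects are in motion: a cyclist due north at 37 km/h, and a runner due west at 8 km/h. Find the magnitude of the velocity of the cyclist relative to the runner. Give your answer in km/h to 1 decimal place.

37.9 km/h

Taking east as x and north as y: cyclist velocity = (0.000, 37.000) km/h; runner velocity = (-8.000, 0.000) km/h.
Velocity of cyclist relative to runner = (0.000, 37.000) − (-8.000, 0.000) = (8.000, 37.000) km/h.
Magnitude = |(8.000, 37.000)| = 37.855 km/h.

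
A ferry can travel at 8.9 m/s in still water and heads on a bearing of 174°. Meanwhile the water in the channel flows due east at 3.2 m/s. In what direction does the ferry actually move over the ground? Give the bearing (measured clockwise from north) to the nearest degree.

155°

Taking east as x and north as y: velocity relative to the water = (0.930, -8.851) m/s; the water relative to ground = (3.200, 0.000) m/s.
Velocity relative to ground = (0.930, -8.851) + (3.200, 0.000) = (4.130, -8.851) m/s.
Bearing = atan2(4.13, -8.85) = 154.98° clockwise from north.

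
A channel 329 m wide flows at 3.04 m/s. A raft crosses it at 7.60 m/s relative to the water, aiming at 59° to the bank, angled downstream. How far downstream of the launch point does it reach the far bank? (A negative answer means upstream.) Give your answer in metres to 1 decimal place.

Perpendicular speed = 6.514 m/s; crossing time = 329 / 6.514 = 50.503 s.
Net downstream speed = 6.954 m/s.
Drift = 6.954 × 50.503 = 351.212 m (downstream).

351.2 m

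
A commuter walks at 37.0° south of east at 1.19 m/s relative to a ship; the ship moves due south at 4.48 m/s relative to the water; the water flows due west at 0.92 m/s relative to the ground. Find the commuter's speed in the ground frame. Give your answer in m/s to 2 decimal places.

5.20 m/s

In east/north components (m/s): commuter relative to ship = (0.950, -0.716); ship relative to water = (0.000, -4.480); water relative to ground = (-0.920, 0.000).
Sum = (0.030, -5.196) m/s.
Speed = |(0.030, -5.196)| = 5.196 m/s.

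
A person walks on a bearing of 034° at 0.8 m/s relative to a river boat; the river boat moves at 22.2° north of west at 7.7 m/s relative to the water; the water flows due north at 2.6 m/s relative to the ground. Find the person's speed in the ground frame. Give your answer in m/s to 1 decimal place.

9.1 m/s

In east/north components (m/s): person relative to river boat = (0.447, 0.663); river boat relative to water = (-7.129, 2.909); water relative to ground = (0.000, 2.600).
Sum = (-6.682, 6.173) m/s.
Speed = |(-6.682, 6.173)| = 9.097 m/s.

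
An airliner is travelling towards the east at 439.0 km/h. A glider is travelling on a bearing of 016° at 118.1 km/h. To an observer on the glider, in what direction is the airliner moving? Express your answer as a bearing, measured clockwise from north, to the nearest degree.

Taking east as x and north as y: airliner velocity = (439.000, 0.000) km/h; glider velocity = (32.553, 113.525) km/h.
Velocity of airliner relative to glider = (439.000, 0.000) − (32.553, 113.525) = (406.447, -113.525) km/h.
Bearing = atan2(406.45, -113.53) = 105.61° clockwise from north.

106°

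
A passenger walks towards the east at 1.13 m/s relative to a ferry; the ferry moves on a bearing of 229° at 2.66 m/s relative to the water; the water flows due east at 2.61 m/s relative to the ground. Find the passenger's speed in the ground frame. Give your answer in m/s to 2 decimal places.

2.46 m/s

In east/north components (m/s): passenger relative to ferry = (1.130, 0.000); ferry relative to water = (-2.008, -1.745); water relative to ground = (2.610, 0.000).
Sum = (1.732, -1.745) m/s.
Speed = |(1.732, -1.745)| = 2.459 m/s.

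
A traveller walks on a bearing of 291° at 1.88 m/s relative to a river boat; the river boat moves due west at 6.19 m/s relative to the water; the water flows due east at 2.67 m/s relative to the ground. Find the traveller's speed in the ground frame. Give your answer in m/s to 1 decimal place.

5.3 m/s

In east/north components (m/s): traveller relative to river boat = (-1.755, 0.674); river boat relative to water = (-6.190, 0.000); water relative to ground = (2.670, 0.000).
Sum = (-5.275, 0.674) m/s.
Speed = |(-5.275, 0.674)| = 5.318 m/s.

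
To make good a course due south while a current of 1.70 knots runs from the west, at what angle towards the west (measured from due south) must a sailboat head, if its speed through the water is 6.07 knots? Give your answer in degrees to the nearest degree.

16°

The current pushes perpendicular to the desired track; the heading must have a component into the current equal to 1.70 knots: 6.07 sin θ = 1.70.
sin θ = 0.2801, so θ = 16.264°.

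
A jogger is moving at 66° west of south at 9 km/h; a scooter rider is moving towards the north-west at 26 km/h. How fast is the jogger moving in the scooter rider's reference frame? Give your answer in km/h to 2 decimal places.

24.28 km/h

Taking east as x and north as y: jogger velocity = (-8.222, -3.661) km/h; scooter rider velocity = (-18.385, 18.385) km/h.
Velocity of jogger relative to scooter rider = (-8.222, -3.661) − (-18.385, 18.385) = (10.163, -22.045) km/h.
Magnitude = |(10.163, -22.045)| = 24.275 km/h.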